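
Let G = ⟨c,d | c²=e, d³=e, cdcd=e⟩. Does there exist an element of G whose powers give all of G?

Every cyclic group is abelian. But c·d = cd while d·c = cd², so c·d ≠ d·c and G is not abelian. Hence G is not cyclic.

Answer: No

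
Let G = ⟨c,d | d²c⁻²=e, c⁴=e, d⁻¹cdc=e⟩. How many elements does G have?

Enumerate words in the generators, reducing via the relations: the distinct elements are
  {c, d, e, cd, c², c³, d⁻¹, cd⁻¹}.
No further products give new elements, so |G| = 8.

Answer: 8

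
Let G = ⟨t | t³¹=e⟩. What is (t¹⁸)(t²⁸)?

Compute (t¹⁸) · (t²⁸) by multiplying left to right and reducing via the relations at each step:
  (t¹⁸) · t²⁸ = t¹⁵

Answer: t¹⁵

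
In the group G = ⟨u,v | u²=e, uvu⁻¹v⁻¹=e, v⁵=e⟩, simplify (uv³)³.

Compute successive powers of (uv³), reducing at each step:
  (uv³)²: (uv³) · u = v³;   (v³) · v³ = v
  (uv³)³: v · u = uv;   (uv) · v³ = uv⁴

Answer: uv⁴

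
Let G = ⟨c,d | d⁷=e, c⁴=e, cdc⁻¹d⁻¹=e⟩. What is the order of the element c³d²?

Compute successive powers until reaching e:
  (c³d²)¹ = c³d², (c³d²)² = c²d⁴, (c³d²)³ = cd⁶, (c³d²)⁴ = d, (c³d²)⁵ = c³d³, (c³d²)⁶ = c²d⁵, (c³d²)⁷ = c, (c³d²)⁸ = d², (c³d²)⁹ = c³d⁴, (c³d²)¹⁰ = c²d⁶, (c³d²)¹¹ = cd, (c³d²)¹² = d³, (c³d²)¹³ = c³d⁵, (c³d²)¹⁴ = c², (c³d²)¹⁵ = cd², (c³d²)¹⁶ = d⁴, (c³d²)¹⁷ = c³d⁶, (c³d²)¹⁸ = c²d, (c³d²)¹⁹ = cd³, (c³d²)²⁰ = d⁵, (c³d²)²¹ = c³, (c³d²)²² = c²d², (c³d²)²³ = cd⁴, (c³d²)²⁴ = d⁶, (c³d²)²⁵ = c³d, (c³d²)²⁶ = c²d³, (c³d²)²⁷ = cd⁵, (c³d²)²⁸ = e.
The smallest positive k with (c³d²)ᵏ = e is 28.

Answer: 28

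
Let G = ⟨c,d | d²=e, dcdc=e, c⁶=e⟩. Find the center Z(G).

An element z ∈ Z(G) iff z commutes with every generator.
For example c³ is central: (c³)·c = c⁴ = c·(c³); (c³)·d = c³d = d·(c³).
Whereas c ∉ Z(G) since c·d = cd ≠ c⁵d = d·c.
Checking each of the 12 elements this way gives Z(G) = {e, c³}, of order 2.

Answer: {e, c³}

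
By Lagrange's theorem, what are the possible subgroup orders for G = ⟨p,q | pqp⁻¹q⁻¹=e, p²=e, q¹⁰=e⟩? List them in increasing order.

|G| = 20 = 2² · 5. By Lagrange's theorem the order of any subgroup divides 20; the divisors of 20 are 1, 2, 4, 5, 10, 20.

Answer: 1, 2, 4, 5, 10, 20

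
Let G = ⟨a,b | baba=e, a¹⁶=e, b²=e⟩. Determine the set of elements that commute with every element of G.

An element z ∈ Z(G) iff z commutes with every generator.
For example a⁸ is central: (a⁸)·a = a⁹ = a·(a⁸); (a⁸)·b = a⁸b = b·(a⁸).
Whereas a ∉ Z(G) since a·b = ab ≠ a¹⁵b = b·a.
Checking each of the 32 elements this way gives Z(G) = {e, a⁸}, of order 2.

Answer: {e, a⁸}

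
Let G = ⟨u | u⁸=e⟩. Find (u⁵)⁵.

Compute successive powers of (u⁵), reducing at each step:
  (u⁵)²: (u⁵) · u⁵ = u²
  (u⁵)³: (u²) · u⁵ = u⁷
  (u⁵)⁴: (u⁷) · u⁵ = u⁴
  (u⁵)⁵: (u⁴) · u⁵ = u

Answer: u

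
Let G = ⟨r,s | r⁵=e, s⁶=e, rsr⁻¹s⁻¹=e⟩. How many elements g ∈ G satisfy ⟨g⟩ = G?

G is cyclic of order 30. An element generates G iff its order is 30, and a cyclic group of order 30 has exactly φ(30) = 8 such elements.

Answer: 8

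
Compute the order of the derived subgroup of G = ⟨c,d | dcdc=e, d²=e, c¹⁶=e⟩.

G' = [G, G] is generated by all commutators. The generator-pair commutators are: [c, d] = c².
The subgroup they normally generate is {e, c², c⁴, c⁶, c⁸, c¹⁰, c¹², c¹⁴}, of order 8.
Check: |G/G'| = 32/8 = 4 is the order of the abelianisation.

Answer: 8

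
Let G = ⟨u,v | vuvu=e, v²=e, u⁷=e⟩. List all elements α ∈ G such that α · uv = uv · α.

⟨uv⟩ ⊆ C_G(uv) since powers of uv commute with uv; so |C_G(uv)| ≥ |⟨uv⟩| = 2.
By orbit–stabilizer, |C_G(uv)| = |G| / |conj. class of uv| = 14 / 7 = 2.
The 2 elements commuting with uv are {e, uv}.

Answer: {e, uv}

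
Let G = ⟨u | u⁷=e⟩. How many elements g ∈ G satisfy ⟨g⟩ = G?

G is cyclic of order 7. An element generates G iff its order is 7, and a cyclic group of order 7 has exactly φ(7) = 6 such elements.

Answer: 6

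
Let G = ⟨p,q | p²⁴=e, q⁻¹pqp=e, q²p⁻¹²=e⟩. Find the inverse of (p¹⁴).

The order of (p¹⁴) is 12 (smallest k with (p¹⁴)ᵏ = e), so (p¹⁴)⁻¹ = (p¹⁴)¹¹ = p¹⁰.
Check: (p¹⁴) · (p¹⁰) → (p¹⁴) · p¹⁰ = e, giving e as required.

Answer: p¹⁰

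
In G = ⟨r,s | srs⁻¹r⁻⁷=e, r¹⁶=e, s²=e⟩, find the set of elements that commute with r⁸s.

⟨r⁸s⟩ ⊆ C_G(r⁸s) since powers of r⁸s commute with r⁸s; so |C_G(r⁸s)| ≥ |⟨r⁸s⟩| = 2.
By orbit–stabilizer, |C_G(r⁸s)| = |G| / |conj. class of r⁸s| = 32 / 8 = 4.
The 4 elements commuting with r⁸s are {e, r⁸, s, r⁸s}.

Answer: {e, r⁸, s, r⁸s}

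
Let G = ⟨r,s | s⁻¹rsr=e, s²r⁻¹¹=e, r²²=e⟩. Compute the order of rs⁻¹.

Compute successive powers until reaching e:
  (rs⁻¹)¹ = rs⁻¹, (rs⁻¹)² = r¹¹, (rs⁻¹)³ = rs, (rs⁻¹)⁴ = e.
The smallest positive k with (rs⁻¹)ᵏ = e is 4.

Answer: 4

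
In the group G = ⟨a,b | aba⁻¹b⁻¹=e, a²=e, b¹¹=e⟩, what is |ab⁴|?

Compute successive powers until reaching e:
  (ab⁴)¹ = ab⁴, (ab⁴)² = b⁸, (ab⁴)³ = ab, (ab⁴)⁴ = b⁵, (ab⁴)⁵ = ab⁹, (ab⁴)⁶ = b², (ab⁴)⁷ = ab⁶, (ab⁴)⁸ = b¹⁰, (ab⁴)⁹ = ab³, (ab⁴)¹⁰ = b⁷, (ab⁴)¹¹ = a, (ab⁴)¹² = b⁴, (ab⁴)¹³ = ab⁸, (ab⁴)¹⁴ = b, (ab⁴)¹⁵ = ab⁵, (ab⁴)¹⁶ = b⁹, (ab⁴)¹⁷ = ab², (ab⁴)¹⁸ = b⁶, (ab⁴)¹⁹ = ab¹⁰, (ab⁴)²⁰ = b³, (ab⁴)²¹ = ab⁷, (ab⁴)²² = e.
The smallest positive k with (ab⁴)ᵏ = e is 22.

Answer: 22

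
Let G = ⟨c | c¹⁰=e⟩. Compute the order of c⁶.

Compute successive powers until reaching e:
  (c⁶)¹ = c⁶, (c⁶)² = c², (c⁶)³ = c⁸, (c⁶)⁴ = c⁴, (c⁶)⁵ = e.
The smallest positive k with (c⁶)ᵏ = e is 5.

Answer: 5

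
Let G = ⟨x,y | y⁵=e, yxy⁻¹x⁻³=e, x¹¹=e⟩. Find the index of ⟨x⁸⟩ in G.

First find ord(x⁸) by computing successive powers:
  (x⁸)¹ = x⁸, (x⁸)² = x⁵, (x⁸)³ = x², (x⁸)⁴ = x¹⁰, (x⁸)⁵ = x⁷, (x⁸)⁶ = x⁴, (x⁸)⁷ = x, (x⁸)⁸ = x⁹, (x⁸)⁹ = x⁶, (x⁸)¹⁰ = x³, (x⁸)¹¹ = e.
So |⟨x⁸⟩| = ord(x⁸) = 11. With |G| = 55, by Lagrange [G : ⟨x⁸⟩] = 55/11 = 5.

Answer: 5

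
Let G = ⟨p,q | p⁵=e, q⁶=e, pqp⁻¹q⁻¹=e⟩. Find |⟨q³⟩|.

|⟨q³⟩| equals the order of q³. Compute successive powers until reaching e:
  (q³)¹ = q³, (q³)² = e.
The smallest positive k with (q³)ᵏ = e is 2, so |⟨q³⟩| = 2.

Answer: 2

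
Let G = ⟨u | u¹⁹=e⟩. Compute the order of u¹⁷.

Compute successive powers until reaching e:
  (u¹⁷)¹ = u¹⁷, (u¹⁷)² = u¹⁵, (u¹⁷)³ = u¹³, (u¹⁷)⁴ = u¹¹, (u¹⁷)⁵ = u⁹, (u¹⁷)⁶ = u⁷, (u¹⁷)⁷ = u⁵, (u¹⁷)⁸ = u³, (u¹⁷)⁹ = u, (u¹⁷)¹⁰ = u¹⁸, (u¹⁷)¹¹ = u¹⁶, (u¹⁷)¹² = u¹⁴, (u¹⁷)¹³ = u¹², (u¹⁷)¹⁴ = u¹⁰, (u¹⁷)¹⁵ = u⁸, (u¹⁷)¹⁶ = u⁶, (u¹⁷)¹⁷ = u⁴, (u¹⁷)¹⁸ = u², (u¹⁷)¹⁹ = e.
The smallest positive k with (u¹⁷)ᵏ = e is 19.

Answer: 19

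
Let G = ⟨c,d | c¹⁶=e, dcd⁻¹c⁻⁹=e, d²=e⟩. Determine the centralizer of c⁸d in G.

⟨c⁸d⟩ ⊆ C_G(c⁸d) since powers of c⁸d commute with c⁸d; so |C_G(c⁸d)| ≥ |⟨c⁸d⟩| = 2.
By orbit–stabilizer, |C_G(c⁸d)| = |G| / |conj. class of c⁸d| = 32 / 2 = 16.
The 16 elements commuting with c⁸d are {e, c², c⁴, c⁶, c⁸, c¹⁰, c¹², c¹⁴, d, c¹⁰d, c²d, c¹²d, c⁴d, c¹⁴d, c⁶d, c⁸d}.

Answer: {e, c², c⁴, c⁶, c⁸, c¹⁰, c¹², c¹⁴, d, c¹⁰d, c²d, c¹²d, c⁴d, c¹⁴d, c⁶d, c⁸d}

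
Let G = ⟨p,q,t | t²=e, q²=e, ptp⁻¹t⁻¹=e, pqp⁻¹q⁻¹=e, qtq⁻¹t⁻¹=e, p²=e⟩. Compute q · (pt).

Compute q · (pt) by multiplying left to right and reducing via the relations at each step:
  q · p = pq
  (pq) · t = pqt

Answer: pqt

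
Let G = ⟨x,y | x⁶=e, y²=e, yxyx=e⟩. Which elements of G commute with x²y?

⟨x²y⟩ ⊆ C_G(x²y) since powers of x²y commute with x²y; so |C_G(x²y)| ≥ |⟨x²y⟩| = 2.
By orbit–stabilizer, |C_G(x²y)| = |G| / |conj. class of x²y| = 12 / 3 = 4.
The 4 elements commuting with x²y are {e, x³, x⁵y, x²y}.

Answer: {e, x³, x⁵y, x²y}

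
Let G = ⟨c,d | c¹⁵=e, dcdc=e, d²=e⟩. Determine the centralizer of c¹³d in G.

⟨c¹³d⟩ ⊆ C_G(c¹³d) since powers of c¹³d commute with c¹³d; so |C_G(c¹³d)| ≥ |⟨c¹³d⟩| = 2.
By orbit–stabilizer, |C_G(c¹³d)| = |G| / |conj. class of c¹³d| = 30 / 15 = 2.
The 2 elements commuting with c¹³d are {e, c¹³d}.

Answer: {e, c¹³d}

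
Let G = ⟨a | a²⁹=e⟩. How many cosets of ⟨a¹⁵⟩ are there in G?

First find ord(a¹⁵) by computing successive powers:
  (a¹⁵)¹ = a¹⁵, (a¹⁵)² = a, (a¹⁵)³ = a¹⁶, (a¹⁵)⁴ = a², (a¹⁵)⁵ = a¹⁷, (a¹⁵)⁶ = a³, (a¹⁵)⁷ = a¹⁸, (a¹⁵)⁸ = a⁴, (a¹⁵)⁹ = a¹⁹, (a¹⁵)¹⁰ = a⁵, (a¹⁵)¹¹ = a²⁰, (a¹⁵)¹² = a⁶, (a¹⁵)¹³ = a²¹, (a¹⁵)¹⁴ = a⁷, (a¹⁵)¹⁵ = a²², (a¹⁵)¹⁶ = a⁸, (a¹⁵)¹⁷ = a²³, (a¹⁵)¹⁸ = a⁹, (a¹⁵)¹⁹ = a²⁴, (a¹⁵)²⁰ = a¹⁰, (a¹⁵)²¹ = a²⁵, (a¹⁵)²² = a¹¹, (a¹⁵)²³ = a²⁶, (a¹⁵)²⁴ = a¹², (a¹⁵)²⁵ = a²⁷, (a¹⁵)²⁶ = a¹³, (a¹⁵)²⁷ = a²⁸, (a¹⁵)²⁸ = a¹⁴, (a¹⁵)²⁹ = e.
So |⟨a¹⁵⟩| = ord(a¹⁵) = 29. With |G| = 29, by Lagrange [G : ⟨a¹⁵⟩] = 29/29 = 1.

Answer: 1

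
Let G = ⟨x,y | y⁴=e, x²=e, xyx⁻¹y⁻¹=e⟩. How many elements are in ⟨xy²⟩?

|⟨xy²⟩| equals the order of xy². Compute successive powers until reaching e:
  (xy²)¹ = xy², (xy²)² = e.
The smallest positive k with (xy²)ᵏ = e is 2, so |⟨xy²⟩| = 2.

Answer: 2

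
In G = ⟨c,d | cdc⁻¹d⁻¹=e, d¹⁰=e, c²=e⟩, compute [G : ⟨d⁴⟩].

First find ord(d⁴) by computing successive powers:
  (d⁴)¹ = d⁴, (d⁴)² = d⁸, (d⁴)³ = d², (d⁴)⁴ = d⁶, (d⁴)⁵ = e.
So |⟨d⁴⟩| = ord(d⁴) = 5. With |G| = 20, by Lagrange [G : ⟨d⁴⟩] = 20/5 = 4.

Answer: 4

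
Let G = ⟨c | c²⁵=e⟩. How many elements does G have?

G is generated by a single element, so G is cyclic. The relator gives c²⁵ = e and no smaller power is forced to be e, so the 25 powers {c, e, c², c³, c⁴, c⁵, c⁶, c⁷, c⁸, c⁹, c²², c²³, c²¹, c²⁰, c²⁴, c¹², c¹³, c¹¹, c¹⁰, c¹⁴, c¹⁵, c¹⁶, c¹⁷, c¹⁸, c¹⁹} are distinct. Hence |G| = 25.

Answer: 25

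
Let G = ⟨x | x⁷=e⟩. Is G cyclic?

|G| = 7. The element x has order 7 (its powers give 7 distinct elements), so ⟨x⟩ = G and G is cyclic.

Answer: Yes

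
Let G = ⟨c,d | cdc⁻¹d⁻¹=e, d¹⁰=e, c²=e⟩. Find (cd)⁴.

Compute successive powers of (cd), reducing at each step:
  (cd)²: (cd) · c = d;   d · d = d²
  (cd)³: (d²) · c = cd²;   (cd²) · d = cd³
  (cd)⁴: (cd³) · c = d³;   (d³) · d = d⁴

Answer: d⁴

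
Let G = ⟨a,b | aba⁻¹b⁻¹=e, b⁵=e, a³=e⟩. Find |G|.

Enumerate words in the generators, reducing via the relations: the distinct elements are
  {a, b, e, ab, a², b², b³, b⁴, ab², ab³, ab⁴, a²b, a²b², a²b³, a²b⁴}.
No further products give new elements, so |G| = 15.

Answer: 15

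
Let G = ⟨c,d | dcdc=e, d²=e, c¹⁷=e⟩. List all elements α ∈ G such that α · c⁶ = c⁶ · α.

⟨c⁶⟩ ⊆ C_G(c⁶) since powers of c⁶ commute with c⁶; so |C_G(c⁶)| ≥ |⟨c⁶⟩| = 17.
By orbit–stabilizer, |C_G(c⁶)| = |G| / |conj. class of c⁶| = 34 / 2 = 17.
The 17 elements commuting with c⁶ are {e, c, c², c³, c⁴, c⁵, c⁶, c⁷, c⁸, c⁹, c¹⁰, c¹¹, c¹², c¹³, c¹⁴, c¹⁵, c¹⁶}.

Answer: {e, c, c², c³, c⁴, c⁵, c⁶, c⁷, c⁸, c⁹, c¹⁰, c¹¹, c¹², c¹³, c¹⁴, c¹⁵, c¹⁶}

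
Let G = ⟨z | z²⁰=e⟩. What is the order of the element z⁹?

Compute successive powers until reaching e:
  (z⁹)¹ = z⁹, (z⁹)² = z¹⁸, (z⁹)³ = z⁷, (z⁹)⁴ = z¹⁶, (z⁹)⁵ = z⁵, (z⁹)⁶ = z¹⁴, (z⁹)⁷ = z³, (z⁹)⁸ = z¹², (z⁹)⁹ = z, (z⁹)¹⁰ = z¹⁰, (z⁹)¹¹ = z¹⁹, (z⁹)¹² = z⁸, (z⁹)¹³ = z¹⁷, (z⁹)¹⁴ = z⁶, (z⁹)¹⁵ = z¹⁵, (z⁹)¹⁶ = z⁴, (z⁹)¹⁷ = z¹³, (z⁹)¹⁸ = z², (z⁹)¹⁹ = z¹¹, (z⁹)²⁰ = e.
The smallest positive k with (z⁹)ᵏ = e is 20.

Answer: 20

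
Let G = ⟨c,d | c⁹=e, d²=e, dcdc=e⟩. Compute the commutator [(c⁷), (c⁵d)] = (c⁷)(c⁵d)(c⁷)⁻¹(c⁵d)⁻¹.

[(c⁷), (c⁵d)] = (c⁷)·(c⁵d)·(c⁷)⁻¹·(c⁵d)⁻¹.
  (c⁷) · (c⁵d) = c³d
  (c³d) · (c²) = cd
  (cd) · (c⁵d) = c⁵

Answer: c⁵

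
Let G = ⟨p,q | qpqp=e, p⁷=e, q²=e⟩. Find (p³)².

Compute successive powers of (p³), reducing at each step:
  (p³)²: (p³) · p³ = p⁶

Answer: p⁶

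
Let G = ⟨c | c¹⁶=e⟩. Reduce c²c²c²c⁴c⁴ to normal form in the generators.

Multiply left to right, reducing at each step:
  (c²) · c² = c⁴
  (c⁴) · c² = c⁶
  (c⁶) · c⁴ = c¹⁰
  (c¹⁰) · c⁴ = c¹⁴

Answer: c¹⁴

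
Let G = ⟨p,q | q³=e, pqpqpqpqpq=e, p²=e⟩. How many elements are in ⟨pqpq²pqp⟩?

|⟨pqpq²pqp⟩| equals the order of pqpq²pqp. Compute successive powers until reaching e:
  (pqpq²pqp)¹ = pqpq²pqp, (pqpq²pqp)² = pq²pq²p, (pqpq²pqp)³ = pqpqp, (pqpq²pqp)⁴ = pq²pqpq²p, (pqpq²pqp)⁵ = e.
The smallest positive k with (pqpq²pqp)ᵏ = e is 5, so |⟨pqpq²pqp⟩| = 5.

Answer: 5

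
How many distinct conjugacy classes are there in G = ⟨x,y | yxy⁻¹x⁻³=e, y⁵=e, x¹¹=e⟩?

The conjugacy classes (representative and size) are:
  [e] (size 1), [x³] (size 5), [x⁶] (size 5), [x⁷y] (size 11), [x⁹y²] (size 11), [x⁷y³] (size 11), [x⁷y⁴] (size 11).
Class equation: 1 + 5 + 5 + 11 + 11 + 11 + 11 = 55 = |G|. So G has 7 conjugacy classes.

Answer: 7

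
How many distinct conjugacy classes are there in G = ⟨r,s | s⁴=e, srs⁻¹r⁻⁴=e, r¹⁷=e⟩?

The conjugacy classes (representative and size) are:
  [e] (size 1), [r⁴] (size 4), [r²] (size 4), [r⁵] (size 4), [r¹¹] (size 4), [r⁷s] (size 17), [r³s²] (size 17), [r⁹s³] (size 17).
Class equation: 1 + 4 + 4 + 4 + 4 + 17 + 17 + 17 = 68 = |G|. So G has 8 conjugacy classes.

Answer: 8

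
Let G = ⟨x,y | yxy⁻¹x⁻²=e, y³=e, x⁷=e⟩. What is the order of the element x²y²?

Compute successive powers until reaching e:
  (x²y²)¹ = x²y², (x²y²)² = x³y, (x²y²)³ = e.
The smallest positive k with (x²y²)ᵏ = e is 3.

Answer: 3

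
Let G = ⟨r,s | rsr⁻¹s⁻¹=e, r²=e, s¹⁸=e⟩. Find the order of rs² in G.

Compute successive powers until reaching e:
  (rs²)¹ = rs², (rs²)² = s⁴, (rs²)³ = rs⁶, (rs²)⁴ = s⁸, (rs²)⁵ = rs¹⁰, (rs²)⁶ = s¹², (rs²)⁷ = rs¹⁴, (rs²)⁸ = s¹⁶, (rs²)⁹ = r, (rs²)¹⁰ = s², (rs²)¹¹ = rs⁴, (rs²)¹² = s⁶, (rs²)¹³ = rs⁸, (rs²)¹⁴ = s¹⁰, (rs²)¹⁵ = rs¹², (rs²)¹⁶ = s¹⁴, (rs²)¹⁷ = rs¹⁶, (rs²)¹⁸ = e.
The smallest positive k with (rs²)ᵏ = e is 18.

Answer: 18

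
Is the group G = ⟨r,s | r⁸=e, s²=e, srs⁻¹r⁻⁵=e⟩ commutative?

r·s = rs but s·r = r⁵s, so r·s ≠ s·r and G is not abelian.

Answer: No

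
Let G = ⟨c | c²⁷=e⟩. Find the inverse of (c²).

The order of (c²) is 27 (smallest k with (c²)ᵏ = e), so (c²)⁻¹ = (c²)²⁶ = c²⁵.
Check: (c²) · (c²⁵) → (c²) · c²⁵ = e, giving e as required.

Answer: c²⁵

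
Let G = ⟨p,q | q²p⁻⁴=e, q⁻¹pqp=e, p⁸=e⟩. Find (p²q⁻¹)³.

Compute successive powers of (p²q⁻¹), reducing at each step:
  (p²q⁻¹)²: (p²q⁻¹) · p² = q⁻¹;   (q⁻¹) · q⁻¹ = p⁴
  (p²q⁻¹)³: (p⁴) · p² = p⁶;   (p⁶) · q⁻¹ = p²q

Answer: p²q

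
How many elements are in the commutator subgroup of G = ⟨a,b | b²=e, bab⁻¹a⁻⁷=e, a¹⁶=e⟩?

G' = [G, G] is generated by all commutators. The generator-pair commutators are: [a, b] = a¹⁰.
The subgroup they normally generate is {e, a², a⁴, a⁶, a⁸, a¹⁰, a¹², a¹⁴}, of order 8.
Check: |G/G'| = 32/8 = 4 is the order of the abelianisation.

Answer: 8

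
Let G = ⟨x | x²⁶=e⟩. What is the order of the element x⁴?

Compute successive powers until reaching e:
  (x⁴)¹ = x⁴, (x⁴)² = x⁸, (x⁴)³ = x¹², (x⁴)⁴ = x¹⁶, (x⁴)⁵ = x²⁰, (x⁴)⁶ = x²⁴, (x⁴)⁷ = x², (x⁴)⁸ = x⁶, (x⁴)⁹ = x¹⁰, (x⁴)¹⁰ = x¹⁴, (x⁴)¹¹ = x¹⁸, (x⁴)¹² = x²², (x⁴)¹³ = e.
The smallest positive k with (x⁴)ᵏ = e is 13.

Answer: 13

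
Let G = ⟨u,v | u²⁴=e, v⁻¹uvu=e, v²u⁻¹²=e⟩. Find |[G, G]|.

G' = [G, G] is generated by all commutators. The generator-pair commutators are: [u, v] = u².
The subgroup they normally generate is {e, u², u⁴, u⁶, u⁸, u¹⁰, u¹², u¹⁴, u¹⁶, u¹⁸, u²⁰, u²²}, of order 12.
Check: |G/G'| = 48/12 = 4 is the order of the abelianisation.

Answer: 12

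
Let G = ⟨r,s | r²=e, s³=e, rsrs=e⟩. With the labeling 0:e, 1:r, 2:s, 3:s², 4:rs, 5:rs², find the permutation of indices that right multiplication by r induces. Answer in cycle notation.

(0 1)(2 5)(3 4)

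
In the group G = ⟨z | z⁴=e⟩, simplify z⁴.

Compute successive powers of z, reducing at each step:
  z²: z · z = z²
  z³: (z²) · z = z³
  z⁴: (z³) · z = e

Answer: e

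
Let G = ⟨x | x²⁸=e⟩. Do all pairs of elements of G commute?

G has a single generator, so G is cyclic and hence abelian.

Answer: Yes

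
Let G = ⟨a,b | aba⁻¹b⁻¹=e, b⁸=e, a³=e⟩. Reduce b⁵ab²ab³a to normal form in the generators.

Multiply left to right, reducing at each step:
  (b⁵) · a = ab⁵
  (ab⁵) · b² = ab⁷
  (ab⁷) · a = a²b⁷
  (a²b⁷) · b³ = a²b²
  (a²b²) · a = b²

Answer: b²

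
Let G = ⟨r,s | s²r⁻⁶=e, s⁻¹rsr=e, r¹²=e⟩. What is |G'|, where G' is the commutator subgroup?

G' = [G, G] is generated by all commutators. The generator-pair commutators are: [r, s] = r².
The subgroup they normally generate is {e, r², r⁴, r⁶, r⁸, r¹⁰}, of order 6.
Check: |G/G'| = 24/6 = 4 is the order of the abelianisation.

Answer: 6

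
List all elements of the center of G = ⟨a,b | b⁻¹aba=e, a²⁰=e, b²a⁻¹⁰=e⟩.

An element z ∈ Z(G) iff z commutes with every generator.
For example a¹⁰ is central: (a¹⁰)·a = a¹¹ = a·(a¹⁰); (a¹⁰)·b = b⁻¹ = b·(a¹⁰).
Whereas a ∉ Z(G) since a·b = ab ≠ a⁹b⁻¹ = b·a.
Checking each of the 40 elements this way gives Z(G) = {e, a¹⁰}, of order 2.

Answer: {e, a¹⁰}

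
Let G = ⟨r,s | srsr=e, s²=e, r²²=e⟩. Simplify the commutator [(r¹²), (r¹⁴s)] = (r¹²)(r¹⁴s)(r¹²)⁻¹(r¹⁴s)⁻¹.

[(r¹²), (r¹⁴s)] = (r¹²)·(r¹⁴s)·(r¹²)⁻¹·(r¹⁴s)⁻¹.
  (r¹²) · (r¹⁴s) = r⁴s
  (r⁴s) · (r¹⁰) = r¹⁶s
  (r¹⁶s) · (r¹⁴s) = r²

Answer: r²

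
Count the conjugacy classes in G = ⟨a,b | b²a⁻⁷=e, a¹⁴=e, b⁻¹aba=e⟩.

The conjugacy classes (representative and size) are:
  [e] (size 1), [a¹³] (size 2), [a¹²] (size 2), [a¹¹] (size 2), [a⁴] (size 2), [a⁵] (size 2), [a⁸] (size 2), [a⁷] (size 1), [a⁵b⁻¹] (size 7), [a⁵b] (size 7).
Class equation: 1 + 2 + 2 + 2 + 2 + 2 + 2 + 1 + 7 + 7 = 28 = |G|. So G has 10 conjugacy classes.

Answer: 10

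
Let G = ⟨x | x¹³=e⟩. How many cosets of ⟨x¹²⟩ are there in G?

First find ord(x¹²) by computing successive powers:
  (x¹²)¹ = x¹², (x¹²)² = x¹¹, (x¹²)³ = x¹⁰, (x¹²)⁴ = x⁹, (x¹²)⁵ = x⁸, (x¹²)⁶ = x⁷, (x¹²)⁷ = x⁶, (x¹²)⁸ = x⁵, (x¹²)⁹ = x⁴, (x¹²)¹⁰ = x³, (x¹²)¹¹ = x², (x¹²)¹² = x, (x¹²)¹³ = e.
So |⟨x¹²⟩| = ord(x¹²) = 13. With |G| = 13, by Lagrange [G : ⟨x¹²⟩] = 13/13 = 1.

Answer: 1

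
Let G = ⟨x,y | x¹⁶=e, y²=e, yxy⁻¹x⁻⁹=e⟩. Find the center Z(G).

An element z ∈ Z(G) iff z commutes with every generator.
For example x² is central: (x²)·x = x³ = x·(x²); (x²)·y = x²y = y·(x²).
Whereas x ∉ Z(G) since x·y = xy ≠ x⁹y = y·x.
Checking each of the 32 elements this way gives Z(G) = {e, x², x⁴, x⁶, x⁸, x¹⁰, x¹², x¹⁴}, of order 8.

Answer: {e, x², x⁴, x⁶, x⁸, x¹⁰, x¹², x¹⁴}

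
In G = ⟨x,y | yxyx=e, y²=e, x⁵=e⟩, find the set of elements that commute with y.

⟨y⟩ ⊆ C_G(y) since powers of y commute with y; so |C_G(y)| ≥ |⟨y⟩| = 2.
By orbit–stabilizer, |C_G(y)| = |G| / |conj. class of y| = 10 / 5 = 2.
The 2 elements commuting with y are {e, y}.

Answer: {e, y}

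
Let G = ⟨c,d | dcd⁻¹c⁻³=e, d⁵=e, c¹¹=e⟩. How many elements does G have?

Enumerate words in the generators, reducing via the relations: the distinct elements are
  {c, d, e, cd, c², c³, c⁴, c⁵, c⁶, c⁷, c⁸, c⁹, d², d³, d⁴, cd², cd³, cd⁴, c²d, c³d, c¹⁰, c⁴d, c⁵d, c⁶d, c⁷d, c⁸d, c⁹d, c²d², c²d³, c²d⁴, c³d², c³d³, c³d⁴, c¹⁰d, c⁴d², c⁴d³, c⁴d⁴, c⁵d², c⁵d³, c⁵d⁴, c⁶d², c⁶d³, c⁶d⁴, c⁷d², c⁷d³, c⁷d⁴, c⁸d², c⁸d³, c⁸d⁴, c⁹d², c⁹d³, c⁹d⁴, c¹⁰d², c¹⁰d³, c¹⁰d⁴}.
No further products give new elements, so |G| = 55.

Answer: 55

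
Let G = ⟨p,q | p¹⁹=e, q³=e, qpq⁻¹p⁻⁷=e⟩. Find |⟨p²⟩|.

|⟨p²⟩| equals the order of p². Compute successive powers until reaching e:
  (p²)¹ = p², (p²)² = p⁴, (p²)³ = p⁶, (p²)⁴ = p⁸, (p²)⁵ = p¹⁰, (p²)⁶ = p¹², (p²)⁷ = p¹⁴, (p²)⁸ = p¹⁶, (p²)⁹ = p¹⁸, (p²)¹⁰ = p, (p²)¹¹ = p³, (p²)¹² = p⁵, (p²)¹³ = p⁷, (p²)¹⁴ = p⁹, (p²)¹⁵ = p¹¹, (p²)¹⁶ = p¹³, (p²)¹⁷ = p¹⁵, (p²)¹⁸ = p¹⁷, (p²)¹⁹ = e.
The smallest positive k with (p²)ᵏ = e is 19, so |⟨p²⟩| = 19.

Answer: 19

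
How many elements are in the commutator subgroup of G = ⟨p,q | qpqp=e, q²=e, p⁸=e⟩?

G' = [G, G] is generated by all commutators. The generator-pair commutators are: [p, q] = p².
The subgroup they normally generate is {e, p², p⁴, p⁶}, of order 4.
Check: |G/G'| = 16/4 = 4 is the order of the abelianisation.

Answer: 4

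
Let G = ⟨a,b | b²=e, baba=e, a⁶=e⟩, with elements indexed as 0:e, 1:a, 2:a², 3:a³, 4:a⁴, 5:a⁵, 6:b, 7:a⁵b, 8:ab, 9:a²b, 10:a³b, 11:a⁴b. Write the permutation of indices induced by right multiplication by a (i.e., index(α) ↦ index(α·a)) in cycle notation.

(0 1 2 3 4 5)(6 7 11 10 9 8)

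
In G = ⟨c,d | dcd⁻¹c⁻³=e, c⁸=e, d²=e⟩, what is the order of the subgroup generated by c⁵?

|⟨c⁵⟩| equals the order of c⁵. Compute successive powers until reaching e:
  (c⁵)¹ = c⁵, (c⁵)² = c², (c⁵)³ = c⁷, (c⁵)⁴ = c⁴, (c⁵)⁵ = c, (c⁵)⁶ = c⁶, (c⁵)⁷ = c³, (c⁵)⁸ = e.
The smallest positive k with (c⁵)ᵏ = e is 8, so |⟨c⁵⟩| = 8.

Answer: 8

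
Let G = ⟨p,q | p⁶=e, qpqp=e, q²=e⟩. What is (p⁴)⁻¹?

The order of (p⁴) is 3 (smallest k with (p⁴)ᵏ = e), so (p⁴)⁻¹ = (p⁴)² = p².
Check: (p⁴) · (p²) → (p⁴) · p² = e, giving e as required.

Answer: p²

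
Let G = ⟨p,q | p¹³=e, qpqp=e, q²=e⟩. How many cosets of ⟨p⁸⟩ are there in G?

First find ord(p⁸) by computing successive powers:
  (p⁸)¹ = p⁸, (p⁸)² = p³, (p⁸)³ = p¹¹, (p⁸)⁴ = p⁶, (p⁸)⁵ = p, (p⁸)⁶ = p⁹, (p⁸)⁷ = p⁴, (p⁸)⁸ = p¹², (p⁸)⁹ = p⁷, (p⁸)¹⁰ = p², (p⁸)¹¹ = p¹⁰, (p⁸)¹² = p⁵, (p⁸)¹³ = e.
So |⟨p⁸⟩| = ord(p⁸) = 13. With |G| = 26, by Lagrange [G : ⟨p⁸⟩] = 26/13 = 2.

Answer: 2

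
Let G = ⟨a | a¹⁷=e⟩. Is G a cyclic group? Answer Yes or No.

|G| = 17. The element a has order 17 (its powers give 17 distinct elements), so ⟨a⟩ = G and G is cyclic.

Answer: Yes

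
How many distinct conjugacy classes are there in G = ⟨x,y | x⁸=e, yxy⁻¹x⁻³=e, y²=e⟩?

The conjugacy classes (representative and size) are:
  [e] (size 1), [x³] (size 2), [x²] (size 2), [x⁴] (size 1), [x⁵] (size 2), [x⁴y] (size 4), [xy] (size 4).
Class equation: 1 + 2 + 2 + 1 + 2 + 4 + 4 = 16 = |G|. So G has 7 conjugacy classes.

Answer: 7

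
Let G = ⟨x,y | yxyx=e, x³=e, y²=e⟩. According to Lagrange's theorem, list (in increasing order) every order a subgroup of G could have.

|G| = 6 = 2 · 3. By Lagrange's theorem the order of any subgroup divides 6; the divisors of 6 are 1, 2, 3, 6.

Answer: 1, 2, 3, 6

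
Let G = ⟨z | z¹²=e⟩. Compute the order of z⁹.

Compute successive powers until reaching e:
  (z⁹)¹ = z⁹, (z⁹)² = z⁶, (z⁹)³ = z³, (z⁹)⁴ = e.
The smallest positive k with (z⁹)ᵏ = e is 4.

Answer: 4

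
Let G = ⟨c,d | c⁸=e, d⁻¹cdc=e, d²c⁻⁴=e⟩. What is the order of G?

Enumerate words in the generators, reducing via the relations: the distinct elements are
  {c, d, e, cd, c², c³, c⁴, c⁵, c⁶, c⁷, c²d, c³d, d⁻¹, cd⁻¹, c²d⁻¹, c³d⁻¹}.
No further products give new elements, so |G| = 16.

Answer: 16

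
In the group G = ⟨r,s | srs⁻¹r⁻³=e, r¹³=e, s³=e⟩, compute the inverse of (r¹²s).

The order of (r¹²s) is 3 (smallest k with (r¹²s)ᵏ = e), so (r¹²s)⁻¹ = (r¹²s)² = r⁹s².
Check: (r¹²s) · (r⁹s²) → (r¹²s) · r⁹ = s;   s · s² = e, giving e as required.

Answer: r⁹s²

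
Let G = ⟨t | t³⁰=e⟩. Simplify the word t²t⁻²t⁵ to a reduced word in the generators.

Multiply left to right, reducing at each step:
  (t²) · t⁻² = e
  e · t⁵ = t⁵

Answer: t⁵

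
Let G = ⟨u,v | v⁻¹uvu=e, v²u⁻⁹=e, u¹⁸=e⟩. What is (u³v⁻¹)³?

Compute successive powers of (u³v⁻¹), reducing at each step:
  (u³v⁻¹)²: (u³v⁻¹) · u³ = v⁻¹;   (v⁻¹) · v⁻¹ = u⁹
  (u³v⁻¹)³: (u⁹) · u³ = u¹²;   (u¹²) · v⁻¹ = u³v

Answer: u³v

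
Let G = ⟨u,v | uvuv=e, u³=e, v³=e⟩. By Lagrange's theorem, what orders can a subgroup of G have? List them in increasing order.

|G| = 12 = 2² · 3. By Lagrange's theorem the order of any subgroup divides 12; the divisors of 12 are 1, 2, 3, 4, 6, 12.

Answer: 1, 2, 3, 4, 6, 12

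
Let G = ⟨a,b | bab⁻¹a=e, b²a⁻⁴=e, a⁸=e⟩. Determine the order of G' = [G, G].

G' = [G, G] is generated by all commutators. The generator-pair commutators are: [a, b] = a².
The subgroup they normally generate is {e, a², a⁴, a⁶}, of order 4.
Check: |G/G'| = 16/4 = 4 is the order of the abelianisation.

Answer: 4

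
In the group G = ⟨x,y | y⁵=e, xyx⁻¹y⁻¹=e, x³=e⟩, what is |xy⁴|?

Compute successive powers until reaching e:
  (xy⁴)¹ = xy⁴, (xy⁴)² = x²y³, (xy⁴)³ = y², (xy⁴)⁴ = xy, (xy⁴)⁵ = x², (xy⁴)⁶ = y⁴, (xy⁴)⁷ = xy³, (xy⁴)⁸ = x²y², (xy⁴)⁹ = y, (xy⁴)¹⁰ = x, (xy⁴)¹¹ = x²y⁴, (xy⁴)¹² = y³, (xy⁴)¹³ = xy², (xy⁴)¹⁴ = x²y, (xy⁴)¹⁵ = e.
The smallest positive k with (xy⁴)ᵏ = e is 15.

Answer: 15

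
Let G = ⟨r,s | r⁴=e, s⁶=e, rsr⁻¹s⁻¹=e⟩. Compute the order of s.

Compute successive powers until reaching e:
  s¹ = s, s² = s², s³ = s³, s⁴ = s⁴, s⁵ = s⁵, s⁶ = e.
The smallest positive k with sᵏ = e is 6.

Answer: 6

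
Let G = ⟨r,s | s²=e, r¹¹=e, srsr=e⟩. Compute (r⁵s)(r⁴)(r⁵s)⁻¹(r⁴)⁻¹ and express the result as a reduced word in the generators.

[(r⁵s), (r⁴)] = (r⁵s)·(r⁴)·(r⁵s)⁻¹·(r⁴)⁻¹.
  (r⁵s) · (r⁴) = rs
  (rs) · (r⁵s) = r⁷
  (r⁷) · (r⁷) = r³

Answer: r³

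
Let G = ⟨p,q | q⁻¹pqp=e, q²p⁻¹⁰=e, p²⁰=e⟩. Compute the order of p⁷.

Compute successive powers until reaching e:
  (p⁷)¹ = p⁷, (p⁷)² = p¹⁴, (p⁷)³ = p, (p⁷)⁴ = p⁸, (p⁷)⁵ = p¹⁵, (p⁷)⁶ = p², (p⁷)⁷ = p⁹, (p⁷)⁸ = p¹⁶, (p⁷)⁹ = p³, (p⁷)¹⁰ = p¹⁰, (p⁷)¹¹ = p¹⁷, (p⁷)¹² = p⁴, (p⁷)¹³ = p¹¹, (p⁷)¹⁴ = p¹⁸, (p⁷)¹⁵ = p⁵, (p⁷)¹⁶ = p¹², (p⁷)¹⁷ = p¹⁹, (p⁷)¹⁸ = p⁶, (p⁷)¹⁹ = p¹³, (p⁷)²⁰ = e.
The smallest positive k with (p⁷)ᵏ = e is 20.

Answer: 20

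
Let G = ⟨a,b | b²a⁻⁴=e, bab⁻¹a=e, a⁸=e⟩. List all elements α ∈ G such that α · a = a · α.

⟨a⟩ ⊆ C_G(a) since powers of a commute with a; so |C_G(a)| ≥ |⟨a⟩| = 8.
By orbit–stabilizer, |C_G(a)| = |G| / |conj. class of a| = 16 / 2 = 8.
The 8 elements commuting with a are {e, a, a², a³, a⁴, a⁵, a⁶, a⁷}.

Answer: {e, a, a², a³, a⁴, a⁵, a⁶, a⁷}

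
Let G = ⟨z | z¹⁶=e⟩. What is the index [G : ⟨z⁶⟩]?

First find ord(z⁶) by computing successive powers:
  (z⁶)¹ = z⁶, (z⁶)² = z¹², (z⁶)³ = z², (z⁶)⁴ = z⁸, (z⁶)⁵ = z¹⁴, (z⁶)⁶ = z⁴, (z⁶)⁷ = z¹⁰, (z⁶)⁸ = e.
So |⟨z⁶⟩| = ord(z⁶) = 8. With |G| = 16, by Lagrange [G : ⟨z⁶⟩] = 16/8 = 2.

Answer: 2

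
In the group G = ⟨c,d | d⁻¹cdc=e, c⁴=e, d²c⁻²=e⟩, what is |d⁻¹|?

Compute successive powers until reaching e:
  (d⁻¹)¹ = d⁻¹, (d⁻¹)² = c², (d⁻¹)³ = d, (d⁻¹)⁴ = e.
The smallest positive k with (d⁻¹)ᵏ = e is 4.

Answer: 4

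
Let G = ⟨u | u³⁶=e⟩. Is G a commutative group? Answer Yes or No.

G has a single generator, so G is cyclic and hence abelian.

Answer: Yes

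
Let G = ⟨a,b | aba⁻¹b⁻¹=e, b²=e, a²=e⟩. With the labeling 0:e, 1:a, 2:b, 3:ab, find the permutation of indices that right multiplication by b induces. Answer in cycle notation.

(0 2)(1 3)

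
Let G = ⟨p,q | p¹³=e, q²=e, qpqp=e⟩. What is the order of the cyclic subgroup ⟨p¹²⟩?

|⟨p¹²⟩| equals the order of p¹². Compute successive powers until reaching e:
  (p¹²)¹ = p¹², (p¹²)² = p¹¹, (p¹²)³ = p¹⁰, (p¹²)⁴ = p⁹, (p¹²)⁵ = p⁸, (p¹²)⁶ = p⁷, (p¹²)⁷ = p⁶, (p¹²)⁸ = p⁵, (p¹²)⁹ = p⁴, (p¹²)¹⁰ = p³, (p¹²)¹¹ = p², (p¹²)¹² = p, (p¹²)¹³ = e.
The smallest positive k with (p¹²)ᵏ = e is 13, so |⟨p¹²⟩| = 13.

Answer: 13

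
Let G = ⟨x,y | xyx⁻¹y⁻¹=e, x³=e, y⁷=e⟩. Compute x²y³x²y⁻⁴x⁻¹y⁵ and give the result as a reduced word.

Multiply left to right, reducing at each step:
  (x²) · y³ = x²y³
  (x²y³) · x² = xy³
  (xy³) · y⁻⁴ = xy⁶
  (xy⁶) · x⁻¹ = y⁶
  (y⁶) · y⁵ = y⁴

Answer: y⁴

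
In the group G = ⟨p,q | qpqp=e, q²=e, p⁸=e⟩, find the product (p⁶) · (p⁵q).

Compute (p⁶) · (p⁵q) by multiplying left to right and reducing via the relations at each step:
  (p⁶) · p⁵ = p³
  (p³) · q = p³q

Answer: p³q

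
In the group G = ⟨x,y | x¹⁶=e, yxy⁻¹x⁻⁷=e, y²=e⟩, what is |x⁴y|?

Compute successive powers until reaching e:
  (x⁴y)¹ = x⁴y, (x⁴y)² = e.
The smallest positive k with (x⁴y)ᵏ = e is 2.

Answer: 2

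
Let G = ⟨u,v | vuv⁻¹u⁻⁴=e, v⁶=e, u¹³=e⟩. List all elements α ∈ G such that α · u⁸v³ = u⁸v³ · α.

⟨u⁸v³⟩ ⊆ C_G(u⁸v³) since powers of u⁸v³ commute with u⁸v³; so |C_G(u⁸v³)| ≥ |⟨u⁸v³⟩| = 2.
By orbit–stabilizer, |C_G(u⁸v³)| = |G| / |conj. class of u⁸v³| = 78 / 13 = 6.
The 6 elements commuting with u⁸v³ are {e, uv, u³v⁵, u⁵v², u⁷v⁴, u⁸v³}.

Answer: {e, uv, u³v⁵, u⁵v², u⁷v⁴, u⁸v³}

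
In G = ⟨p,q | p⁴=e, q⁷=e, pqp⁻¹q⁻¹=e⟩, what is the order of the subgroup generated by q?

|⟨q⟩| equals the order of q. Compute successive powers until reaching e:
  q¹ = q, q² = q², q³ = q³, q⁴ = q⁴, q⁵ = q⁵, q⁶ = q⁶, q⁷ = e.
The smallest positive k with qᵏ = e is 7, so |⟨q⟩| = 7.

Answer: 7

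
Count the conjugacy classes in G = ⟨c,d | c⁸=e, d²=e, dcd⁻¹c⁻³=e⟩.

The conjugacy classes (representative and size) are:
  [e] (size 1), [c³] (size 2), [c²] (size 2), [c⁴] (size 1), [c⁵] (size 2), [c⁴d] (size 4), [cd] (size 4).
Class equation: 1 + 2 + 2 + 1 + 2 + 4 + 4 = 16 = |G|. So G has 7 conjugacy classes.

Answer: 7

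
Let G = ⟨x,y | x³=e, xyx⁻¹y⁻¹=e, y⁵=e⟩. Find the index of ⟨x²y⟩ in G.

First find ord(x²y) by computing successive powers:
  (x²y)¹ = x²y, (x²y)² = xy², (x²y)³ = y³, (x²y)⁴ = x²y⁴, (x²y)⁵ = x, (x²y)⁶ = y, (x²y)⁷ = x²y², (x²y)⁸ = xy³, (x²y)⁹ = y⁴, (x²y)¹⁰ = x², (x²y)¹¹ = xy, (x²y)¹² = y², (x²y)¹³ = x²y³, (x²y)¹⁴ = xy⁴, (x²y)¹⁵ = e.
So |⟨x²y⟩| = ord(x²y) = 15. With |G| = 15, by Lagrange [G : ⟨x²y⟩] = 15/15 = 1.

Answer: 1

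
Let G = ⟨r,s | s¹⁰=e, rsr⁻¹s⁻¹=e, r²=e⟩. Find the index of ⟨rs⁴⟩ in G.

First find ord(rs⁴) by computing successive powers:
  (rs⁴)¹ = rs⁴, (rs⁴)² = s⁸, (rs⁴)³ = rs², (rs⁴)⁴ = s⁶, (rs⁴)⁵ = r, (rs⁴)⁶ = s⁴, (rs⁴)⁷ = rs⁸, (rs⁴)⁸ = s², (rs⁴)⁹ = rs⁶, (rs⁴)¹⁰ = e.
So |⟨rs⁴⟩| = ord(rs⁴) = 10. With |G| = 20, by Lagrange [G : ⟨rs⁴⟩] = 20/10 = 2.

Answer: 2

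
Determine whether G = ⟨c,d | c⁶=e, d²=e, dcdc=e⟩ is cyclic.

Every cyclic group is abelian. But c·d = cd while d·c = c⁵d, so c·d ≠ d·c and G is not abelian. Hence G is not cyclic.

Answer: No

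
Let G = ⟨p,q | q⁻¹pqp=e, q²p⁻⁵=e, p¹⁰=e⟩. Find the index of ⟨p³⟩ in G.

First find ord(p³) by computing successive powers:
  (p³)¹ = p³, (p³)² = p⁶, (p³)³ = p⁹, (p³)⁴ = p², (p³)⁵ = p⁵, (p³)⁶ = p⁸, (p³)⁷ = p, (p³)⁸ = p⁴, (p³)⁹ = p⁷, (p³)¹⁰ = e.
So |⟨p³⟩| = ord(p³) = 10. With |G| = 20, by Lagrange [G : ⟨p³⟩] = 20/10 = 2.

Answer: 2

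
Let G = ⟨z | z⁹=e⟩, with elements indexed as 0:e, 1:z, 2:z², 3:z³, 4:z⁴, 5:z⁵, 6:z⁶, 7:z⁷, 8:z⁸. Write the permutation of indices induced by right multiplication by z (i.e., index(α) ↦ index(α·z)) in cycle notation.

(0 1 2 3 4 5 6 7 8)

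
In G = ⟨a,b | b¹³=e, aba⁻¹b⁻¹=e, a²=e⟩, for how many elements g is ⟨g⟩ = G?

G is cyclic of order 26. An element generates G iff its order is 26, and a cyclic group of order 26 has exactly φ(26) = 12 such elements.

Answer: 12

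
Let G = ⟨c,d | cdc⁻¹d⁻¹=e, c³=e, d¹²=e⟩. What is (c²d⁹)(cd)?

Compute (c²d⁹) · (cd) by multiplying left to right and reducing via the relations at each step:
  (c²d⁹) · c = d⁹
  (d⁹) · d = d¹⁰

Answer: d¹⁰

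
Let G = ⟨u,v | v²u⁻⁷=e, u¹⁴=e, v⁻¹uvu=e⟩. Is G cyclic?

Every cyclic group is abelian. But u·v = uv while v·u = u⁶v⁻¹, so u·v ≠ v·u and G is not abelian. Hence G is not cyclic.

Answer: No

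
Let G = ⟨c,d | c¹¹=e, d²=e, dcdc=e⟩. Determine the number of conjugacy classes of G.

The conjugacy classes (representative and size) are:
  [e] (size 1), [c¹⁰] (size 2), [c²] (size 2), [c³] (size 2), [c⁷] (size 2), [c⁶] (size 2), [c²d] (size 11).
Class equation: 1 + 2 + 2 + 2 + 2 + 2 + 11 = 22 = |G|. So G has 7 conjugacy classes.

Answer: 7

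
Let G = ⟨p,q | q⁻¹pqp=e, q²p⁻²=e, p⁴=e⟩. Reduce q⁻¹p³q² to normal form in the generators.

Multiply left to right, reducing at each step:
  (q⁻¹) · p³ = pq⁻¹
  (pq⁻¹) · q² = pq

Answer: pq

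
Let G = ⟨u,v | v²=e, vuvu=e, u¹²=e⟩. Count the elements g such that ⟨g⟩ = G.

⟨g⟩ = G would require ord(g) = |G| = 24, but the maximum element order in G is 12 < 24. So G is not cyclic and no single element generates it: the count is 0.

Answer: 0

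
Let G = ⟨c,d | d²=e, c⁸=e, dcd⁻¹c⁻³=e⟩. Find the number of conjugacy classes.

The conjugacy classes (representative and size) are:
  [e] (size 1), [c³] (size 2), [c²] (size 2), [c⁴] (size 1), [c⁵] (size 2), [c⁴d] (size 4), [cd] (size 4).
Class equation: 1 + 2 + 2 + 1 + 2 + 4 + 4 = 16 = |G|. So G has 7 conjugacy classes.

Answer: 7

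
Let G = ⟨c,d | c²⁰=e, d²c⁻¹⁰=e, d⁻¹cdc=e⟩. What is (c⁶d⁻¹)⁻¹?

The order of (c⁶d⁻¹) is 4 (smallest k with (c⁶d⁻¹)ᵏ = e), so (c⁶d⁻¹)⁻¹ = (c⁶d⁻¹)³ = c⁶d.
Check: (c⁶d⁻¹) · (c⁶d) → (c⁶d⁻¹) · c⁶ = d⁻¹;   (d⁻¹) · d = e, giving e as required.

Answer: c⁶d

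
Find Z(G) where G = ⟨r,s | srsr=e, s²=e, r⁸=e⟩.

An element z ∈ Z(G) iff z commutes with every generator.
For example r⁴ is central: (r⁴)·r = r⁵ = r·(r⁴); (r⁴)·s = r⁴s = s·(r⁴).
Whereas r ∉ Z(G) since r·s = rs ≠ r⁷s = s·r.
Checking each of the 16 elements this way gives Z(G) = {e, r⁴}, of order 2.

Answer: {e, r⁴}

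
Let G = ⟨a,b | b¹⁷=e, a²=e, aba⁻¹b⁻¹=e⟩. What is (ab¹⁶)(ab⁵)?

Compute (ab¹⁶) · (ab⁵) by multiplying left to right and reducing via the relations at each step:
  (ab¹⁶) · a = b¹⁶
  (b¹⁶) · b⁵ = b⁴

Answer: b⁴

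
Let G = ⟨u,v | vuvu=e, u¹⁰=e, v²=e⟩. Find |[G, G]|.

G' = [G, G] is generated by all commutators. The generator-pair commutators are: [u, v] = u².
The subgroup they normally generate is {e, u², u⁴, u⁶, u⁸}, of order 5.
Check: |G/G'| = 20/5 = 4 is the order of the abelianisation.

Answer: 5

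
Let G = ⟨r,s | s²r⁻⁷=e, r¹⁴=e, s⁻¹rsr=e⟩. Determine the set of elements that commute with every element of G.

An element z ∈ Z(G) iff z commutes with every generator.
For example r⁷ is central: (r⁷)·r = r⁸ = r·(r⁷); (r⁷)·s = s⁻¹ = s·(r⁷).
Whereas r ∉ Z(G) since r·s = rs ≠ r⁶s⁻¹ = s·r.
Checking each of the 28 elements this way gives Z(G) = {e, r⁷}, of order 2.

Answer: {e, r⁷}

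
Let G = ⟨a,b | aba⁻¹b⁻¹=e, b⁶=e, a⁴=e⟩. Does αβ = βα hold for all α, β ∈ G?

Each pair of generators commutes: a·b = ab = b·a. Since the generators pairwise commute, every element of G commutes with every other, so G is abelian.

Answer: Yes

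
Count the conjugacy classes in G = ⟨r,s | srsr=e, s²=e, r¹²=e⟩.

The conjugacy classes (representative and size) are:
  [e] (size 1), [r¹¹] (size 2), [r²] (size 2), [r⁹] (size 2), [r⁴] (size 2), [r⁵] (size 2), [r⁶] (size 1), [s] (size 6), [rs] (size 6).
Class equation: 1 + 2 + 2 + 2 + 2 + 2 + 1 + 6 + 6 = 24 = |G|. So G has 9 conjugacy classes.

Answer: 9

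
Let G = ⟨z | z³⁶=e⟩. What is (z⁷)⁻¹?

The order of (z⁷) is 36 (smallest k with (z⁷)ᵏ = e), so (z⁷)⁻¹ = (z⁷)³⁵ = z²⁹.
Check: (z⁷) · (z²⁹) → (z⁷) · z²⁹ = e, giving e as required.

Answer: z²⁹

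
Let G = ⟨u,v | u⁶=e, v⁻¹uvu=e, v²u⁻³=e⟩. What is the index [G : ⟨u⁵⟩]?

First find ord(u⁵) by computing successive powers:
  (u⁵)¹ = u⁵, (u⁵)² = u⁴, (u⁵)³ = u³, (u⁵)⁴ = u², (u⁵)⁵ = u, (u⁵)⁶ = e.
So |⟨u⁵⟩| = ord(u⁵) = 6. With |G| = 12, by Lagrange [G : ⟨u⁵⟩] = 12/6 = 2.

Answer: 2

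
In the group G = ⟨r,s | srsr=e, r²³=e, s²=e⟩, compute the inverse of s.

The order of s is 2 (smallest k with sᵏ = e), so s⁻¹ = s¹ = s.
Check: s · s → s · s = e, giving e as required.

Answer: s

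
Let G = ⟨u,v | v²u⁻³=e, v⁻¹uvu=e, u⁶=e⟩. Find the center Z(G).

An element z ∈ Z(G) iff z commutes with every generator.
For example u³ is central: (u³)·u = u⁴ = u·(u³); (u³)·v = v⁻¹ = v·(u³).
Whereas u ∉ Z(G) since u·v = uv ≠ u²v⁻¹ = v·u.
Checking each of the 12 elements this way gives Z(G) = {e, u³}, of order 2.

Answer: {e, u³}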